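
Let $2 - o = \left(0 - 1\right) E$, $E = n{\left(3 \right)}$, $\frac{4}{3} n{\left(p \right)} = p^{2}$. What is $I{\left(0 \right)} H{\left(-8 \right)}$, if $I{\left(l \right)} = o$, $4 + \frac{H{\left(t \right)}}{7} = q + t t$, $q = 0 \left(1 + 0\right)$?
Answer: $3675$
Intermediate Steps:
$n{\left(p \right)} = \frac{3 p^{2}}{4}$
$E = \frac{27}{4}$ ($E = \frac{3 \cdot 3^{2}}{4} = \frac{3}{4} \cdot 9 = \frac{27}{4} \approx 6.75$)
$q = 0$ ($q = 0 \cdot 1 = 0$)
$o = \frac{35}{4}$ ($o = 2 - \left(0 - 1\right) \frac{27}{4} = 2 - \left(-1\right) \frac{27}{4} = 2 - - \frac{27}{4} = 2 + \frac{27}{4} = \frac{35}{4} \approx 8.75$)
$H{\left(t \right)} = -28 + 7 t^{2}$ ($H{\left(t \right)} = -28 + 7 \left(0 + t t\right) = -28 + 7 \left(0 + t^{2}\right) = -28 + 7 t^{2}$)
$I{\left(l \right)} = \frac{35}{4}$
$I{\left(0 \right)} H{\left(-8 \right)} = \frac{35 \left(-28 + 7 \left(-8\right)^{2}\right)}{4} = \frac{35 \left(-28 + 7 \cdot 64\right)}{4} = \frac{35 \left(-28 + 448\right)}{4} = \frac{35}{4} \cdot 420 = 3675$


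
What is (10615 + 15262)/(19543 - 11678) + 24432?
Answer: 192183557/7865 ≈ 24435.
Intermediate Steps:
(10615 + 15262)/(19543 - 11678) + 24432 = 25877/7865 + 24432 = 192183557/7865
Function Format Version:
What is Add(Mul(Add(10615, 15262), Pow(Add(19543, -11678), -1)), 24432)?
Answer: Rational(192183557, 7865) ≈ 24435.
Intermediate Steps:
Add(Mul(Add(10615, 15262), Pow(Add(19543, -11678), -1)), 24432) = Add(Mul(25877, Pow(7865, -1)), 24432) = Add(Mul(25877, Rational(1, 7865)), 24432) = Add(Rational(25877, 7865), 24432) = Rational(192183557, 7865)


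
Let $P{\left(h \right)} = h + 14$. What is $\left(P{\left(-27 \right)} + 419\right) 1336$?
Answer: $542416$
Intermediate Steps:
$P{\left(h \right)} = 14 + h$
$\left(P{\left(-27 \right)} + 419\right) 1336 = \left(\left(14 - 27\right) + 419\right) 1336 = \left(-13 + 419\right) 1336 = 406 \cdot 1336 = 542416$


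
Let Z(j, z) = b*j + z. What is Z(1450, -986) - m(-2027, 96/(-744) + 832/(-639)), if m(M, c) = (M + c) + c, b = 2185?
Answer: 62780542115/19809 ≈ 3.1693e+6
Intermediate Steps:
Z(j, z) = z + 2185*j (Z(j, z) = 2185*j + z = z + 2185*j)
m(M, c) = M + 2*c
Z(1450, -986) - m(-2027, 96/(-744) + 832/(-639)) = (-986 + 2185*1450) - (-2027 + 2*(96/(-744) + 832/(-639))) = (-986 + 3168250) - (-2027 + 2*(96*(-1/744) + 832*(-1/639))) = 3167264 - (-2027 + 2*(-4/31 - 832/639)) = 3167264 - (-2027 + 2*(-28348/19809)) = 3167264 - (-2027 - 56696/19809) = 3167264 - 1*(-40209539/19809) = 3167264 + 40209539/19809 = 62780542115/19809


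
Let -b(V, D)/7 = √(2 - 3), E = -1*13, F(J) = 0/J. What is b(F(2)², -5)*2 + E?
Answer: -13 - 14*I ≈ -13.0 - 14.0*I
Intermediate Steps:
F(J) = 0
E = -13
b(V, D) = -7*I (b(V, D) = -7*√(2 - 3) = -7*I)
b(F(2)², -5)*2 + E = -7*I*2 - 13 = -14*I - 13 = -13 - 14*I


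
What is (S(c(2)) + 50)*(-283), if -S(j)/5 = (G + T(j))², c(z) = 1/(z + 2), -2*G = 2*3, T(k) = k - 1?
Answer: 91975/16 ≈ 5748.4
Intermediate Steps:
T(k) = -1 + k
G = -3 ≈ -3.0000
c(z) = 1/(2 + z)
S(j) = -5*(-4 + j)² (S(j) = -5*(-3 + (-1 + j))² = -5*(-4 + j)²)
(S(c(2)) + 50)*(-283) = (-5*(-4 + 1/(2 + 2))² + 50)*(-283) = (-5*(-4 + 1/4)² + 50)*(-283) = (-5*(-4 + ¼)² + 50)*(-283) = (-5*(-15/4)² + 50)*(-283) = (-5*225/16 + 50)*(-283) = (-1125/16 + 50)*(-283) = -325/16*(-283) = 91975/16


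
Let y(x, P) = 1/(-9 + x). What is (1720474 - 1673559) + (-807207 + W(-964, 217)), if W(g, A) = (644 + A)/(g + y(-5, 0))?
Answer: -3420557726/4499 ≈ -7.6029e+5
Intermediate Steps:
W(g, A) = (644 + A)/(-1/14 + g) (W(g, A) = (644 + A)/(g + 1/(-9 - 5)) = (644 + A)/(g + 1/(-14)) = (644 + A)/(g - 1/14) = (644 + A)/(-1/14 + g))
(1720474 - 1673559) + (-807207 + W(-964, 217)) = (1720474 - 1673559) + (-807207 + 14*(644 + 217)/(-1 + 14*(-964))) = 46915 + (-807207 + 14*861/(-1 - 13496)) = 46915 + (-807207 + 14*861/(-13497)) = 46915 + (-807207 + 14*(-1/13497)*861) = 46915 + (-807207 - 4018/4499) = 46915 - 3631628311/4499 = -3420557726/4499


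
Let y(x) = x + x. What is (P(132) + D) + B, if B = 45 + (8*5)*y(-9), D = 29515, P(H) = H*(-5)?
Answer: 28180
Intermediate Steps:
P(H) = -5*H
y(x) = 2*x
B = -675 (B = 45 + (8*5)*(2*(-9)) = 45 + 40*(-18) = 45 - 720 = -675)
(P(132) + D) + B = (-5*132 + 29515) - 675 = (-660 + 29515) - 675 = 28855 - 675 = 28180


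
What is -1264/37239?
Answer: -1264/37239 ≈ -0.033943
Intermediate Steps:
-1264/37239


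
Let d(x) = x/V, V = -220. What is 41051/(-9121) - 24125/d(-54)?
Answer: -24205962127/246267 ≈ -98292.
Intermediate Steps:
d(x) = -x/220 (d(x) = x/(-220) = x*(-1/220) = -x/220)
41051/(-9121) - 24125/d(-54) = 41051/(-9121) - 24125/((-1/220*(-54))) = 41051*(-1/9121) - 24125/27/110 = -41051/9121 - 24125*110/27 = -41051/9121 - 2653750/27 = -24205962127/246267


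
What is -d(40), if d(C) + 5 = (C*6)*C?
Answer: -9595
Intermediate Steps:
d(C) = -5 + 6*C² (d(C) = -5 + (C*6)*C = -5 + (6*C)*C = -5 + 6*C²)
-d(40) = -(-5 + 6*40²) = -(-5 + 6*1600) = -(-5 + 9600) = -1*9595 = -9595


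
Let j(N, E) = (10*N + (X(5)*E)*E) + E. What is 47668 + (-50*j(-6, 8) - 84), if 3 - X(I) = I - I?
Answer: 40584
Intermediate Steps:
X(I) = 3 (X(I) = 3 - (I - I) = 3 - 1*0 = 3 + 0 = 3)
j(N, E) = E + 3*E² + 10*N (j(N, E) = (10*N + (3*E)*E) + E = (10*N + 3*E²) + E = (3*E² + 10*N) + E = E + 3*E² + 10*N)
47668 + (-50*j(-6, 8) - 84) = 47668 + (-50*(8 + 3*8² + 10*(-6)) - 84) = 47668 + (-50*(8 + 3*64 - 60) - 84) = 47668 + (-50*(8 + 192 - 60) - 84) = 47668 + (-50*140 - 84) = 47668 + (-7000 - 84) = 47668 - 7084 = 40584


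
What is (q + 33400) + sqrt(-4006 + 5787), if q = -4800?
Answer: 28600 + sqrt(1781) ≈ 28642.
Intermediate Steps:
(q + 33400) + sqrt(-4006 + 5787) = (-4800 + 33400) + sqrt(-4006 + 5787) = 28600 + sqrt(1781)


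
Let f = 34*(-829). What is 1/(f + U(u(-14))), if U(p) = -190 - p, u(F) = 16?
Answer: -1/28392 ≈ -3.5221e-5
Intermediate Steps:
f = -28186
1/(f + U(u(-14))) = 1/(-28186 + (-190 - 1*16)) = 1/(-28186 + (-190 - 16)) = 1/(-28186 - 206) = 1/(-28392) = -1/28392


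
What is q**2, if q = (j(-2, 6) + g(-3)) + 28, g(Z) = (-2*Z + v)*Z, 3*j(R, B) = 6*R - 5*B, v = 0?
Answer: 16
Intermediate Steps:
j(R, B) = 2*R - 5*B/3 (j(R, B) = (6*R - 5*B)/3 = (-5*B + 6*R)/3 = 2*R - 5*B/3)
g(Z) = -2*Z**2 (g(Z) = (-2*Z + 0)*Z = (-2*Z)*Z = -2*Z**2)
q = -4 (q = ((2*(-2) - 5/3*6) - 2*(-3)**2) + 28 = ((-4 - 10) - 2*9) + 28 = (-14 - 18) + 28 = -32 + 28 = -4)
q**2 = (-4)**2 = 16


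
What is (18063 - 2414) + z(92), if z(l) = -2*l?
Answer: 15465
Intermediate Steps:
(18063 - 2414) + z(92) = (18063 - 2414) - 2*92 = 15649 - 184 = 15465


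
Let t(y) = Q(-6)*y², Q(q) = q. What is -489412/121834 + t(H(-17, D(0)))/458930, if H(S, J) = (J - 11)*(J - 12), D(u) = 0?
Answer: -59335715714/13978319405 ≈ -4.2448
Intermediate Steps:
H(S, J) = (-12 + J)*(-11 + J) (H(S, J) = (-11 + J)*(-12 + J) = (-12 + J)*(-11 + J))
t(y) = -6*y²
-489412/121834 + t(H(-17, D(0)))/458930 = -489412/121834 - 6*(132 + 0² - 23*0)²/458930 = -489412*1/121834 - 6*(132 + 0 + 0)²*(1/458930) = -244706/60917 - 6*132²*(1/458930) = -244706/60917 - 6*17424*(1/458930) = -244706/60917 - 104544*1/458930 = -244706/60917 - 52272/229465 = -59335715714/13978319405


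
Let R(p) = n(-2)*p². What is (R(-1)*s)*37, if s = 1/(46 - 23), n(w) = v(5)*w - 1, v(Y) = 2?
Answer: -185/23 ≈ -8.0435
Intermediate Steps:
n(w) = -1 + 2*w (n(w) = 2*w - 1 = -1 + 2*w)
s = 1/23 ≈ 0.043478
R(p) = -5*p² (R(p) = (-1 + 2*(-2))*p² = (-1 - 4)*p² = -5*p²)
(R(-1)*s)*37 = (-5*(-1)²*(1/23))*37 = (-5*1*(1/23))*37 = -5*1/23*37 = -5/23*37 = -185/23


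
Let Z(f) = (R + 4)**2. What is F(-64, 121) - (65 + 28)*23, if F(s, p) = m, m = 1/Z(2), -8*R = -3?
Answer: -2620211/1225 ≈ -2138.9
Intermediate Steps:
R = 3/8 (R = -1/8*(-3) = 3/8 ≈ 0.37500)
Z(f) = 1225/64 (Z(f) = (3/8 + 4)**2 = (35/8)**2 = 1225/64)
m = 64/1225 (m = 1/(1225/64) = 64/1225 ≈ 0.052245)
F(s, p) = 64/1225
F(-64, 121) - (65 + 28)*23 = 64/1225 - (65 + 28)*23 = 64/1225 - 93*23 = 64/1225 - 1*2139 = 64/1225 - 2139 = -2620211/1225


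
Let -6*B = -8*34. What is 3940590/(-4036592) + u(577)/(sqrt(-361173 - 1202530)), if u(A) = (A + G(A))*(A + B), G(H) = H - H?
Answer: -85665/87752 - 1077259*I*sqrt(1563703)/4691109 ≈ -0.97622 - 287.16*I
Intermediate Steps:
G(H) = 0
B = 136/3 (B = -(-4)*34/3 = -1/6*(-272) = 136/3 ≈ 45.333)
u(A) = A*(136/3 + A) (u(A) = (A + 0)*(A + 136/3) = A*(136/3 + A))
3940590/(-4036592) + u(577)/(sqrt(-361173 - 1202530)) = 3940590/(-4036592) + ((1/3)*577*(136 + 3*577))/(sqrt(-361173 - 1202530)) = 3940590*(-1/4036592) + ((1/3)*577*(136 + 1731))/(sqrt(-1563703)) = -85665/87752 + ((1/3)*577*1867)/((I*sqrt(1563703))) = -85665/87752 + 1077259*(-I*sqrt(1563703)/1563703)/3 = -85665/87752 - 1077259*I*sqrt(1563703)/4691109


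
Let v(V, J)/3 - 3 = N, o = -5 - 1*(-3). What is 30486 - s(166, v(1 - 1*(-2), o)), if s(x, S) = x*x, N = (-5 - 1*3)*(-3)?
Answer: 2930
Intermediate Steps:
o = -2 (o = -5 + 3 = -2)
N = 24 (N = (-5 - 3)*(-3) = -8*(-3) = 24)
v(V, J) = 81 (v(V, J) = 9 + 3*24 = 9 + 72 = 81)
s(x, S) = x²
30486 - s(166, v(1 - 1*(-2), o)) = 30486 - 1*166² = 30486 - 1*27556 = 30486 - 27556 = 2930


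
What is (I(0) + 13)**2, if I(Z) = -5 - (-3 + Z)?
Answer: 121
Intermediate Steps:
I(Z) = -2 - Z (I(Z) = -5 + (3 - Z) = -2 - Z)
(I(0) + 13)**2 = ((-2 - 1*0) + 13)**2 = ((-2 + 0) + 13)**2 = (-2 + 13)**2 = 11**2 = 121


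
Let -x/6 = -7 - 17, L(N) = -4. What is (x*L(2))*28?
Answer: -16128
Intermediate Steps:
x = 144 (x = -6*(-7 - 17) = -6*(-24) = 144)
(x*L(2))*28 = (144*(-4))*28 = -576*28 = -16128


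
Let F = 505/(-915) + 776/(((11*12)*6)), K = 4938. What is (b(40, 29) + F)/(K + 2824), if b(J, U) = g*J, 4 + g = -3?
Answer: -844168/23437359 ≈ -0.036018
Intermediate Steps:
g = -7 (g = -4 - 3 = -7)
F = 2584/6039 (F = 505*(-1/915) + 776/((132*6)) = -101/183 + 776/792 = -101/183 + 776*(1/792) = -101/183 + 97/99 = 2584/6039 ≈ 0.42789)
b(J, U) = -7*J
(b(40, 29) + F)/(K + 2824) = (-7*40 + 2584/6039)/(4938 + 2824) = (-280 + 2584/6039)/7762 = -1688336/6039*1/7762 = -844168/23437359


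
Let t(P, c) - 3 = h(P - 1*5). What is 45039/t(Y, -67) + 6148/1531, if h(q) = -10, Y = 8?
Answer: -68911673/10717 ≈ -6430.1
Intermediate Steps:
t(P, c) = -7 (t(P, c) = 3 - 10 = -7)
45039/t(Y, -67) + 6148/1531 = 45039/(-7) + 6148/1531 = 45039*(-⅐) + 6148*(1/1531) = -45039/7 + 6148/1531 = -68911673/10717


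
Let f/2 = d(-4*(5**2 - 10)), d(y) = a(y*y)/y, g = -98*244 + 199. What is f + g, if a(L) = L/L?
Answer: -711391/30 ≈ -23713.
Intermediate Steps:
g = -23713 (g = -23912 + 199 = -23713)
a(L) = 1
d(y) = 1/y
f = -1/30 (f = 2/((-4*(5**2 - 10))) = 2/((-4*(25 - 10))) = 2/((-4*15)) = 2/(-60) = 2*(-1/60) = -1/30 ≈ -0.033333)
f + g = -1/30 - 23713 = -711391/30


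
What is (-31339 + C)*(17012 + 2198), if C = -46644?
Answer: -1498053430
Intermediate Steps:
(-31339 + C)*(17012 + 2198) = (-31339 - 46644)*(17012 + 2198) = -77983*19210 = -1498053430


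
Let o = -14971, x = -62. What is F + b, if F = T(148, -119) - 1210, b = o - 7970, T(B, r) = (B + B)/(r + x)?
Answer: -4371627/181 ≈ -24153.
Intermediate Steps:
T(B, r) = 2*B/(-62 + r) (T(B, r) = (B + B)/(r - 62) = (2*B)/(-62 + r) = 2*B/(-62 + r))
b = -22941 (b = -14971 - 7970 = -22941)
F = -219306/181 (F = 2*148/(-62 - 119) - 1210 = 2*148/(-181) - 1210 = 2*148*(-1/181) - 1210 = -296/181 - 1210 = -219306/181 ≈ -1211.6)
F + b = -219306/181 - 22941 = -4371627/181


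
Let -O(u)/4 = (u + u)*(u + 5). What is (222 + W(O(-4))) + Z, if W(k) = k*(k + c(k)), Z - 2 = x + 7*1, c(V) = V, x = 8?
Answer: 2287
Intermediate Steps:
O(u) = -8*u*(5 + u) (O(u) = -4*(u + u)*(u + 5) = -4*2*u*(5 + u) = -8*u*(5 + u))
Z = 17 (Z = 2 + (8 + 7*1) = 2 + (8 + 7) = 2 + 15 = 17)
W(k) = 2*k² (W(k) = k*(k + k) = k*(2*k) = 2*k²)
(222 + W(O(-4))) + Z = (222 + 2*(-8*(-4)*(5 - 4))²) + 17 = (222 + 2*(-8*(-4)*1)²) + 17 = (222 + 2*32²) + 17 = (222 + 2*1024) + 17 = (222 + 2048) + 17 = 2270 + 17 = 2287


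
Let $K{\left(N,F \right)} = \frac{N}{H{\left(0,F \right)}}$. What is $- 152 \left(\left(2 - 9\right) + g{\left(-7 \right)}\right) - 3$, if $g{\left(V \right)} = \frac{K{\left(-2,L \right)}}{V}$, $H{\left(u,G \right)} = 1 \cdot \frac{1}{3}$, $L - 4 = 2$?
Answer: $\frac{6515}{7} \approx 930.71$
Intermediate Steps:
$L = 6$ ($L = 4 + 2 = 6$)
$H{\left(u,G \right)} = \frac{1}{3}$ ($H{\left(u,G \right)} = 1 \cdot \frac{1}{3} = \frac{1}{3}$)
$K{\left(N,F \right)} = 3 N$ ($K{\left(N,F \right)} = N \frac{1}{\frac{1}{3}} = N 3 = 3 N$)
$g{\left(V \right)} = - \frac{6}{V}$ ($g{\left(V \right)} = \frac{3 \left(-2\right)}{V} = - \frac{6}{V}$)
$- 152 \left(\left(2 - 9\right) + g{\left(-7 \right)}\right) - 3 = - 152 \left(\left(2 - 9\right) - \frac{6}{-7}\right) - 3 = - 152 \left(-7 - - \frac{6}{7}\right) - 3 = - 152 \left(-7 + \frac{6}{7}\right) - 3 = \left(-152\right) \left(- \frac{43}{7}\right) - 3 = \frac{6536}{7} - 3 = \frac{6515}{7}$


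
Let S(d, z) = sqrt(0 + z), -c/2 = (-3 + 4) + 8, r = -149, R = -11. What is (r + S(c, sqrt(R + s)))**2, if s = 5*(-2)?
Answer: (149 - 21**(1/4)*sqrt(I))**2 ≈ 21750.0 - 446.5*I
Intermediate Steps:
s = -10
c = -18 (c = -2*((-3 + 4) + 8) = -2*(1 + 8) = -2*9 = -18)
S(d, z) = sqrt(z)
(r + S(c, sqrt(R + s)))**2 = (-149 + sqrt(sqrt(-11 - 10)))**2 = (-149 + sqrt(sqrt(-21)))**2 = (-149 + sqrt(I*sqrt(21)))**2 = (-149 + 21**(1/4)*sqrt(I))**2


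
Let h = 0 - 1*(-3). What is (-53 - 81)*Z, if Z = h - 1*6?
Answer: 402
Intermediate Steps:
h = 3 (h = 0 + 3 = 3)
Z = -3 (Z = 3 - 1*6 = 3 - 6 = -3)
(-53 - 81)*Z = (-53 - 81)*(-3) = -134*(-3) = 402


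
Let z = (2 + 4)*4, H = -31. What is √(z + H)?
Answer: I*√7 ≈ 2.6458*I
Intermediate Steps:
z = 24 (z = 6*4 = 24)
√(z + H) = √(24 - 31) = √(-7) = I*√7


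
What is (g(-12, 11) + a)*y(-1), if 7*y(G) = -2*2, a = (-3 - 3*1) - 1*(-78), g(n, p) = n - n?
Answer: -288/7 ≈ -41.143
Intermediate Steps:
g(n, p) = 0
a = 72 (a = (-3 - 3) + 78 = -6 + 78 = 72)
y(G) = -4/7 (y(G) = (-2*2)/7 = (⅐)*(-4) = -4/7)
(g(-12, 11) + a)*y(-1) = (0 + 72)*(-4/7) = 72*(-4/7) = -288/7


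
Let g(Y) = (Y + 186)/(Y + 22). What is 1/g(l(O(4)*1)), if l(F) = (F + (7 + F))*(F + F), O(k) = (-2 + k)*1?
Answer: 33/115 ≈ 0.28696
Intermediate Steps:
O(k) = -2 + k
l(F) = 2*F*(7 + 2*F) (l(F) = (7 + 2*F)*(2*F) = 2*F*(7 + 2*F))
g(Y) = (186 + Y)/(22 + Y)
1/g(l(O(4)*1)) = 1/((186 + 2*((-2 + 4)*1)*(7 + 2*((-2 + 4)*1)))/(22 + 2*((-2 + 4)*1)*(7 + 2*((-2 + 4)*1)))) = 1/((186 + 2*(2*1)*(7 + 2*(2*1)))/(22 + 2*(2*1)*(7 + 2*(2*1)))) = 1/((186 + 2*2*(7 + 2*2))/(22 + 2*2*(7 + 2*2))) = 1/((186 + 2*2*(7 + 4))/(22 + 2*2*(7 + 4))) = 1/((186 + 2*2*11)/(22 + 2*2*11)) = 1/((186 + 44)/(22 + 44)) = 1/(230/66) = 1/((1/66)*230) = 1/(115/33) = 33/115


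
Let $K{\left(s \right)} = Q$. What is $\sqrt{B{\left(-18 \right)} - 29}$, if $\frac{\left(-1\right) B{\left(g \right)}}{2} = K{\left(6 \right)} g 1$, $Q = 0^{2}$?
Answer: $i \sqrt{29} \approx 5.3852 i$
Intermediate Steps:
$Q = 0$
$K{\left(s \right)} = 0$
$B{\left(g \right)} = 0$ ($B{\left(g \right)} = - 2 \cdot 0 g 1 = - 2 \cdot 0 \cdot 1 = \left(-2\right) 0 = 0$)
$\sqrt{B{\left(-18 \right)} - 29} = \sqrt{0 - 29} = \sqrt{-29} = i \sqrt{29}$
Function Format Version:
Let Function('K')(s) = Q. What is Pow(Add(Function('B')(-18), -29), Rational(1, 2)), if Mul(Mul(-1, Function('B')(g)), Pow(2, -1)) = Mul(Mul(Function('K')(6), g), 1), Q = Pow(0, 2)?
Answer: Mul(I, Pow(29, Rational(1, 2))) ≈ Mul(5.3852, I)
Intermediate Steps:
Q = 0
Function('K')(s) = 0
Function('B')(g) = 0 (Function('B')(g) = Mul(-2, Mul(Mul(0, g), 1)) = Mul(-2, Mul(0, 1)) = Mul(-2, 0) = 0)
Pow(Add(Function('B')(-18), -29), Rational(1, 2)) = Pow(Add(0, -29), Rational(1, 2)) = Pow(-29, Rational(1, 2)) = Mul(I, Pow(29, Rational(1, 2)))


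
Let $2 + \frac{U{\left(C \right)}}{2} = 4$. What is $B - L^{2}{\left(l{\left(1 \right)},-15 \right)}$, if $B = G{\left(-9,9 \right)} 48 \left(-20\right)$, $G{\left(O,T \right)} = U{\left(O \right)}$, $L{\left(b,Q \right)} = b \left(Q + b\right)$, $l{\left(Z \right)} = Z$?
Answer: $-4036$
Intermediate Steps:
$U{\left(C \right)} = 4$ ($U{\left(C \right)} = -4 + 2 \cdot 4 = -4 + 8 = 4$)
$G{\left(O,T \right)} = 4$
$B = -3840$ ($B = 4 \cdot 48 \left(-20\right) = 192 \left(-20\right) = -3840$)
$B - L^{2}{\left(l{\left(1 \right)},-15 \right)} = -3840 - \left(1 \left(-15 + 1\right)\right)^{2} = -3840 - \left(1 \left(-14\right)\right)^{2} = -3840 - \left(-14\right)^{2} = -3840 - 196 = -4036$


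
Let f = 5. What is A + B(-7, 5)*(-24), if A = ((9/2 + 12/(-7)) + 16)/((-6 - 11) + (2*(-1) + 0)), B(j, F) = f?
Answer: -32183/266 ≈ -120.99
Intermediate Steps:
B(j, F) = 5
A = -263/266 (A = ((9*(½) + 12*(-⅐)) + 16)/(-17 + (-2 + 0)) = ((9/2 - 12/7) + 16)/(-17 - 2) = (39/14 + 16)/(-19) = (263/14)*(-1/19) = -263/266 ≈ -0.98872)
A + B(-7, 5)*(-24) = -263/266 + 5*(-24) = -263/266 - 120 = -32183/266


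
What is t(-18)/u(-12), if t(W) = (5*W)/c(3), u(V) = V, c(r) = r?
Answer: 5/2 ≈ 2.5000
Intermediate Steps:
t(W) = 5*W/3 (t(W) = (5*W)/3 = (5*W)*(1/3) = 5*W/3)
t(-18)/u(-12) = ((5/3)*(-18))/(-12) = -30*(-1/12) = 5/2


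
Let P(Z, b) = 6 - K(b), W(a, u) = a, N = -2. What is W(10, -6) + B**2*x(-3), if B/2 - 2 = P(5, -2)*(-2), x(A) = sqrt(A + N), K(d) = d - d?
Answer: 10 + 400*I*sqrt(5) ≈ 10.0 + 894.43*I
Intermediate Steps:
K(d) = 0
x(A) = sqrt(-2 + A) (x(A) = sqrt(A - 2) = sqrt(-2 + A))
P(Z, b) = 6 (P(Z, b) = 6 - 1*0 = 6 + 0 = 6)
B = -20 (B = 4 + 2*(6*(-2)) = 4 + 2*(-12) = 4 - 24 = -20)
W(10, -6) + B**2*x(-3) = 10 + (-20)**2*sqrt(-2 - 3) = 10 + 400*sqrt(-5) = 10 + 400*(I*sqrt(5)) = 10 + 400*I*sqrt(5)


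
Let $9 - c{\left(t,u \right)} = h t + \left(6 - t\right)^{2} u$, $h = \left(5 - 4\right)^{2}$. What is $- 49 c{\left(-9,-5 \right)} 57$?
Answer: $-3192399$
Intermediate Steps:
$h = 1$ ($h = 1^{2} = 1$)
$c{\left(t,u \right)} = 9 - t - u \left(6 - t\right)^{2}$ ($c{\left(t,u \right)} = 9 - \left(1 t + \left(6 - t\right)^{2} u\right) = 9 - \left(t + u \left(6 - t\right)^{2}\right) = 9 - t - u \left(6 - t\right)^{2}$)
$- 49 c{\left(-9,-5 \right)} 57 = - 49 \left(9 - -9 - - 5 \left(-6 - 9\right)^{2}\right) 57 = - 49 \left(9 + 9 - - 5 \left(-15\right)^{2}\right) 57 = - 49 \left(9 + 9 - \left(-5\right) 225\right) 57 = - 49 \left(9 + 9 + 1125\right) 57 = \left(-49\right) 1143 \cdot 57 = \left(-56007\right) 57 = -3192399$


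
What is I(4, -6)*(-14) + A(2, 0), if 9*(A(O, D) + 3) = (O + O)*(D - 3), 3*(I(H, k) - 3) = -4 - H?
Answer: -9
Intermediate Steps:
I(H, k) = 5/3 - H/3 (I(H, k) = 3 + (-4 - H)/3 = 3 + (-4/3 - H/3) = 5/3 - H/3)
A(O, D) = -3 + 2*O*(-3 + D)/9 (A(O, D) = -3 + ((O + O)*(D - 3))/9 = -3 + ((2*O)*(-3 + D))/9 = -3 + (2*O*(-3 + D))/9 = -3 + 2*O*(-3 + D)/9)
I(4, -6)*(-14) + A(2, 0) = (5/3 - ⅓*4)*(-14) + (-3 - ⅔*2 + (2/9)*0*2) = (5/3 - 4/3)*(-14) + (-3 - 4/3 + 0) = (⅓)*(-14) - 13/3 = -14/3 - 13/3 = -9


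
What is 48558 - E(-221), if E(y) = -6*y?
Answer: 47232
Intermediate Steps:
48558 - E(-221) = 48558 - (-6)*(-221) = 48558 - 1*1326 = 48558 - 1326 = 47232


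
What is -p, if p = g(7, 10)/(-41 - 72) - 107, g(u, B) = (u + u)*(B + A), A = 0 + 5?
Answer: 12301/113 ≈ 108.86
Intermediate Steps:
A = 5
g(u, B) = 2*u*(5 + B) (g(u, B) = (u + u)*(B + 5) = (2*u)*(5 + B) = 2*u*(5 + B))
p = -12301/113 (p = (2*7*(5 + 10))/(-41 - 72) - 107 = (2*7*15)/(-113) - 107 = -1/113*210 - 107 = -210/113 - 107 = -12301/113 ≈ -108.86)
-p = -1*(-12301/113) = 12301/113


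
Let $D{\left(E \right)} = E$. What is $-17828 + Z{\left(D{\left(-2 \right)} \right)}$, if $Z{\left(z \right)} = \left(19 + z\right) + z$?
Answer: $-17813$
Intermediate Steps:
$Z{\left(z \right)} = 19 + 2 z$
$-17828 + Z{\left(D{\left(-2 \right)} \right)} = -17828 + \left(19 + 2 \left(-2\right)\right) = -17828 + \left(19 - 4\right) = -17828 + 15 = -17813$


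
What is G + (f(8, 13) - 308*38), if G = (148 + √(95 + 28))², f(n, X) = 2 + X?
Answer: 10338 + 296*√123 ≈ 13621.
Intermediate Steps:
G = (148 + √123)² ≈ 25310.
G + (f(8, 13) - 308*38) = (148 + √123)² + ((2 + 13) - 308*38) = (148 + √123)² + (15 - 11704) = (148 + √123)² - 11689 = -11689 + (148 + √123)²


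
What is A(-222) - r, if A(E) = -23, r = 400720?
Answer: -400743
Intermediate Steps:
A(-222) - r = -23 - 1*400720 = -23 - 400720 = -400743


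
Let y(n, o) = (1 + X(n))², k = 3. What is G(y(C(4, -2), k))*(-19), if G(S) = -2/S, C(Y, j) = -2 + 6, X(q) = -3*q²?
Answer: 38/2209 ≈ 0.017202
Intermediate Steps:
C(Y, j) = 4
y(n, o) = (1 - 3*n²)²
G(y(C(4, -2), k))*(-19) = -2/(-1 + 3*4²)²*(-19) = -2/(-1 + 3*16)²*(-19) = -2/(-1 + 48)²*(-19) = -2/(47²)*(-19) = -2/2209*(-19) = 38/2209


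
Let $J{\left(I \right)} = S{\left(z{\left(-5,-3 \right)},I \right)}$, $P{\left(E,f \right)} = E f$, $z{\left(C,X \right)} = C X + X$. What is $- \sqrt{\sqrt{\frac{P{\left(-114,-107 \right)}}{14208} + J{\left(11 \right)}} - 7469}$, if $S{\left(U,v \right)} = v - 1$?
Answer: $- \frac{i \sqrt{163600976 - 222 \sqrt{105709}}}{148} \approx - 86.404 i$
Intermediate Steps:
$z{\left(C,X \right)} = X + C X$
$S{\left(U,v \right)} = -1 + v$
$J{\left(I \right)} = -1 + I$
$- \sqrt{\sqrt{\frac{P{\left(-114,-107 \right)}}{14208} + J{\left(11 \right)}} - 7469} = - \sqrt{\sqrt{\frac{\left(-114\right) \left(-107\right)}{14208} + \left(-1 + 11\right)} - 7469} = - \sqrt{\sqrt{12198 \cdot \frac{1}{14208} + 10} - 7469} = - \sqrt{\sqrt{\frac{2033}{2368} + 10} - 7469} = - \sqrt{\sqrt{\frac{25713}{2368}} - 7469} = - \sqrt{\frac{3 \sqrt{105709}}{296} - 7469} = - \sqrt{-7469 + \frac{3 \sqrt{105709}}{296}}$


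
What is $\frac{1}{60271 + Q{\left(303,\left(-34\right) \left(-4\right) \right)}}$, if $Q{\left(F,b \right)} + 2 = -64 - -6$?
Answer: $\frac{1}{60211} \approx 1.6608 \cdot 10^{-5}$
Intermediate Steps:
$Q{\left(F,b \right)} = -60$ ($Q{\left(F,b \right)} = -2 - 58 = -60$)
$\frac{1}{60271 + Q{\left(303,\left(-34\right) \left(-4\right) \right)}} = \frac{1}{60271 - 60} = \frac{1}{60211}$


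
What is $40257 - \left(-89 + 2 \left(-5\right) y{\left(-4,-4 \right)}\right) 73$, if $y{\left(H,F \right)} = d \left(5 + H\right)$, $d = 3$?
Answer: $48944$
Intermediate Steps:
$y{\left(H,F \right)} = 15 + 3 H$ ($y{\left(H,F \right)} = 3 \left(5 + H\right) = 15 + 3 H$)
$40257 - \left(-89 + 2 \left(-5\right) y{\left(-4,-4 \right)}\right) 73 = 40257 - \left(-89 + 2 \left(-5\right) \left(15 + 3 \left(-4\right)\right)\right) 73 = 40257 - \left(-89 - 10 \left(15 - 12\right)\right) 73 = 40257 - \left(-89 - 30\right) 73 = 40257 - \left(-119\right) 73 = 40257 - -8687 = 40257 + 8687 = 48944$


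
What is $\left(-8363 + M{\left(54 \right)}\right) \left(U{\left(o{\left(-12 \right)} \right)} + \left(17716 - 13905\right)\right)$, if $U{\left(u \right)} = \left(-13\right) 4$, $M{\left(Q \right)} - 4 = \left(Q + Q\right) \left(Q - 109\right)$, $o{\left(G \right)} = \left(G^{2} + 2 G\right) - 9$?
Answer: $-53749941$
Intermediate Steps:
$o{\left(G \right)} = -9 + G^{2} + 2 G$
$M{\left(Q \right)} = 4 + 2 Q \left(-109 + Q\right)$ ($M{\left(Q \right)} = 4 + \left(Q + Q\right) \left(Q - 109\right) = 4 + 2 Q \left(-109 + Q\right)$)
$U{\left(u \right)} = -52$
$\left(-8363 + M{\left(54 \right)}\right) \left(U{\left(o{\left(-12 \right)} \right)} + \left(17716 - 13905\right)\right) = \left(-8363 + \left(4 - 11772 + 2 \cdot 54^{2}\right)\right) \left(-52 + \left(17716 - 13905\right)\right) = \left(-8363 + \left(4 - 11772 + 2 \cdot 2916\right)\right) \left(-52 + 3811\right) = \left(-8363 + \left(4 - 11772 + 5832\right)\right) 3759 = \left(-8363 - 5936\right) 3759 = \left(-14299\right) 3759 = -53749941$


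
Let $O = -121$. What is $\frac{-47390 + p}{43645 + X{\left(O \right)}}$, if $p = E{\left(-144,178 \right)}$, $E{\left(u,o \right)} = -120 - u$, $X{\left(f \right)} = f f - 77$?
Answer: $- \frac{47366}{58209} \approx -0.81372$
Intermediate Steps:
$X{\left(f \right)} = -77 + f^{2}$ ($X{\left(f \right)} = f^{2} - 77 = -77 + f^{2}$)
$p = 24$ ($p = -120 - -144 = -120 + 144 = 24$)
$\frac{-47390 + p}{43645 + X{\left(O \right)}} = \frac{-47390 + 24}{43645 - \left(77 - \left(-121\right)^{2}\right)} = - \frac{47366}{43645 + \left(-77 + 14641\right)} = - \frac{47366}{43645 + 14564} = - \frac{47366}{58209}$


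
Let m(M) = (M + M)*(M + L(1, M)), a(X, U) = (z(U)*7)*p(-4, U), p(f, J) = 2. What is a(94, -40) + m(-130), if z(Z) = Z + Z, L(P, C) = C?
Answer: 66480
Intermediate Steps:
z(Z) = 2*Z
a(X, U) = 28*U (a(X, U) = ((2*U)*7)*2 = (14*U)*2 = 28*U)
m(M) = 4*M² (m(M) = (M + M)*(M + M) = (2*M)*(2*M) = 4*M²)
a(94, -40) + m(-130) = 28*(-40) + 4*(-130)² = -1120 + 4*16900 = -1120 + 67600 = 66480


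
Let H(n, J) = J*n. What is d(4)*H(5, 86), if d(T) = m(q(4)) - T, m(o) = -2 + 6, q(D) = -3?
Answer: 0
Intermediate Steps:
m(o) = 4
d(T) = 4 - T
d(4)*H(5, 86) = (4 - 1*4)*(86*5) = (4 - 4)*430 = 0*430 = 0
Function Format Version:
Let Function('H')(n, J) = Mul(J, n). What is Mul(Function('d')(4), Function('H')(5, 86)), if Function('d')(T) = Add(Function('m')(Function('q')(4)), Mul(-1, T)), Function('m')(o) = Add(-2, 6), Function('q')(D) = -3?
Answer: 0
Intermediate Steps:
Function('m')(o) = 4
Function('d')(T) = Add(4, Mul(-1, T))
Mul(Function('d')(4), Function('H')(5, 86)) = Mul(Add(4, Mul(-1, 4)), Mul(86, 5)) = Mul(Add(4, -4), 430) = Mul(0, 430) = 0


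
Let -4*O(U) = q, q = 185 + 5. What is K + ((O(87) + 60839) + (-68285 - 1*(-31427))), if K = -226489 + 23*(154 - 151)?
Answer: -404973/2 ≈ -2.0249e+5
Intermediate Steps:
q = 190
O(U) = -95/2 (O(U) = -¼*190 = -95/2)
K = -226420 (K = -226489 + 23*3 = -226489 + 69 = -226420)
K + ((O(87) + 60839) + (-68285 - 1*(-31427))) = -226420 + ((-95/2 + 60839) + (-68285 - 1*(-31427))) = -226420 + (121583/2 + (-68285 + 31427)) = -226420 + (121583/2 - 36858) = -226420 + 47867/2 = -404973/2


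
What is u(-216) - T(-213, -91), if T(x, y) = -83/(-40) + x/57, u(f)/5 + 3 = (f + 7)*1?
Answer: -804337/760 ≈ -1058.3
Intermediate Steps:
u(f) = 20 + 5*f (u(f) = -15 + 5*((f + 7)*1) = -15 + 5*((7 + f)*1) = -15 + 5*(7 + f) = -15 + (35 + 5*f) = 20 + 5*f)
T(x, y) = 83/40 + x/57 (T(x, y) = -83*(-1/40) + x*(1/57) = 83/40 + x/57)
u(-216) - T(-213, -91) = (20 + 5*(-216)) - (83/40 + (1/57)*(-213)) = (20 - 1080) - (83/40 - 71/19) = -1060 - 1*(-1263/760) = -1060 + 1263/760 = -804337/760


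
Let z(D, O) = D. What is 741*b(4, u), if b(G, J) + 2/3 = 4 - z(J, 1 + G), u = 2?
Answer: 988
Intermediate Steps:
b(G, J) = 10/3 - J (b(G, J) = -⅔ + (4 - J) = 10/3 - J)
741*b(4, u) = 741*(10/3 - 1*2) = 741*(10/3 - 2) = 741*(4/3) = 988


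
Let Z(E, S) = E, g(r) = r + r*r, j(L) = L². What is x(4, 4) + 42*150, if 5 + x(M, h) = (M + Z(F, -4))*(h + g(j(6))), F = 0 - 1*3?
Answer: 7631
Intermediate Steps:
g(r) = r + r²
F = -3 (F = 0 - 3 = -3)
x(M, h) = -5 + (-3 + M)*(1332 + h) (x(M, h) = -5 + (M - 3)*(h + 6²*(1 + 6²)) = -5 + (-3 + M)*(h + 36*(1 + 36)) = -5 + (-3 + M)*(h + 36*37) = -5 + (-3 + M)*(h + 1332) = -5 + (-3 + M)*(1332 + h))
x(4, 4) + 42*150 = (-4001 - 3*4 + 1332*4 + 4*4) + 42*150 = (-4001 - 12 + 5328 + 16) + 6300 = 1331 + 6300 = 7631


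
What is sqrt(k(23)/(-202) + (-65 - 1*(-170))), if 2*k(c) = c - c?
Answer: sqrt(105) ≈ 10.247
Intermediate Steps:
k(c) = 0 (k(c) = (c - c)/2 = (1/2)*0 = 0)
sqrt(k(23)/(-202) + (-65 - 1*(-170))) = sqrt(0/(-202) + (-65 - 1*(-170))) = sqrt(0*(-1/202) + (-65 + 170)) = sqrt(0 + 105) = sqrt(105)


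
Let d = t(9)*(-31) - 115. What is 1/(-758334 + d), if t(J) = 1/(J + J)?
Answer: -18/13652113 ≈ -1.3185e-6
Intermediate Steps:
t(J) = 1/(2*J)
d = -2101/18 (d = ((½)/9)*(-31) - 115 = ((½)*(⅑))*(-31) - 115 = (1/18)*(-31) - 115 = -31/18 - 115 = -2101/18 ≈ -116.72)
1/(-758334 + d) = 1/(-758334 - 2101/18) = 1/(-13652113/18) = -18/13652113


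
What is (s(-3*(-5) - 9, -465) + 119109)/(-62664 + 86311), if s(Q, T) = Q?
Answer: 119115/23647 ≈ 5.0372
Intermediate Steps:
(s(-3*(-5) - 9, -465) + 119109)/(-62664 + 86311) = ((-3*(-5) - 9) + 119109)/(-62664 + 86311) = ((15 - 9) + 119109)/23647 = (6 + 119109)*(1/23647) = 119115*(1/23647) = 119115/23647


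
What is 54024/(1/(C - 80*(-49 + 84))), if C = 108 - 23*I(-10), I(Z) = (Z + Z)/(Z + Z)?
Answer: -146675160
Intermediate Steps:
I(Z) = 1 (I(Z) = (2*Z)/((2*Z)) = (2*Z)*(1/(2*Z)) = 1)
C = 85 (C = 108 - 23*1 = 108 - 23 = 85)
54024/(1/(C - 80*(-49 + 84))) = 54024/(1/(85 - 80*(-49 + 84))) = 54024/(1/(85 - 80*35)) = 54024/(1/(85 - 2800)) = 54024/(1/(-2715)) = 54024/(-1/2715) = 54024*(-2715) = -146675160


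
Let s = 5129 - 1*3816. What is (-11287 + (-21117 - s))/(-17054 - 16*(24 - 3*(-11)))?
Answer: 33717/17966 ≈ 1.8767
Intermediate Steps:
s = 1313 (s = 5129 - 3816 = 1313)
(-11287 + (-21117 - s))/(-17054 - 16*(24 - 3*(-11))) = (-11287 + (-21117 - 1*1313))/(-17054 - 16*(24 - 3*(-11))) = (-11287 + (-21117 - 1313))/(-17054 - 16*(24 + 33)) = (-11287 - 22430)/(-17054 - 16*57) = -33717/(-17054 - 912) = -33717/(-17966) = -33717*(-1/17966) = 33717/17966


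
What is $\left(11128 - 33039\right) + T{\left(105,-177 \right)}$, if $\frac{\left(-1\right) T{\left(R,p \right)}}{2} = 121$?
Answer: $-22153$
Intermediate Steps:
$T{\left(R,p \right)} = -242$ ($T{\left(R,p \right)} = \left(-2\right) 121 = -242$)
$\left(11128 - 33039\right) + T{\left(105,-177 \right)} = \left(11128 - 33039\right) - 242 = -21911 - 242 = -22153$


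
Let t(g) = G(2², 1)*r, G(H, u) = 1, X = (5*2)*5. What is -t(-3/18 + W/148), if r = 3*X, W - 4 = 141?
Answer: -150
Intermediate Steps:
W = 145 (W = 4 + 141 = 145)
X = 50 (X = 10*5 = 50)
r = 150 (r = 3*50 = 150)
t(g) = 150 (t(g) = 1*150 = 150)
-t(-3/18 + W/148) = -1*150 = -150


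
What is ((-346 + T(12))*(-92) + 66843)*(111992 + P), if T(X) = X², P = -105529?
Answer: 552114701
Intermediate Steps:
((-346 + T(12))*(-92) + 66843)*(111992 + P) = ((-346 + 12²)*(-92) + 66843)*(111992 - 105529) = ((-346 + 144)*(-92) + 66843)*6463 = (-202*(-92) + 66843)*6463 = (18584 + 66843)*6463 = 85427*6463 = 552114701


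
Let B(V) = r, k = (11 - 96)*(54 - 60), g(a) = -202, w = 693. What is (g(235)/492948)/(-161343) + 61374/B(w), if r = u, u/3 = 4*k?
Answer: 67795859270383/6760365278940 ≈ 10.028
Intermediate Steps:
k = 510 (k = -85*(-6) = 510)
u = 6120 (u = 3*(4*510) = 3*2040 = 6120)
r = 6120
B(V) = 6120
(g(235)/492948)/(-161343) + 61374/B(w) = -202/492948/(-161343) + 61374/6120 = -202*1/492948*(-1/161343) + 61374*(1/6120) = -101/246474*(-1/161343) + 10229/1020 = 101/39766854582 + 10229/1020 = 67795859270383/6760365278940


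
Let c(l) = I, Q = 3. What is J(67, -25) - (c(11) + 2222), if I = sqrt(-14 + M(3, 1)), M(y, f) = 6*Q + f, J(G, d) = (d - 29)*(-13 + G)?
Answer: -5138 - sqrt(5) ≈ -5140.2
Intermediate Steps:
J(G, d) = (-29 + d)*(-13 + G)
M(y, f) = 18 + f (M(y, f) = 6*3 + f = 18 + f)
I = sqrt(5) (I = sqrt(-14 + (18 + 1)) = sqrt(-14 + 19) = sqrt(5) ≈ 2.2361)
c(l) = sqrt(5)
J(67, -25) - (c(11) + 2222) = (377 - 29*67 - 13*(-25) + 67*(-25)) - (sqrt(5) + 2222) = (377 - 1943 + 325 - 1675) - (2222 + sqrt(5)) = -2916 + (-2222 - sqrt(5)) = -5138 - sqrt(5)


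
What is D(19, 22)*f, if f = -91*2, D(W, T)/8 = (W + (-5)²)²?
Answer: -2818816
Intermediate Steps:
D(W, T) = 8*(25 + W)² (D(W, T) = 8*(W + (-5)²)² = 8*(W + 25)² = 8*(25 + W)²)
f = -182
D(19, 22)*f = (8*(25 + 19)²)*(-182) = (8*44²)*(-182) = (8*1936)*(-182) = 15488*(-182) = -2818816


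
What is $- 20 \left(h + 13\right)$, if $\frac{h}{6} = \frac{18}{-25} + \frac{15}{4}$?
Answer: $- \frac{3118}{5} \approx -623.6$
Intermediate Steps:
$h = \frac{909}{50}$ ($h = 6 \left(\frac{18}{-25} + \frac{15}{4}\right) = 6 \left(18 \left(- \frac{1}{25}\right) + 15 \cdot \frac{1}{4}\right) = 6 \left(- \frac{18}{25} + \frac{15}{4}\right) = 6 \cdot \frac{303}{100} = \frac{909}{50} \approx 18.18$)
$- 20 \left(h + 13\right) = - 20 \left(\frac{909}{50} + 13\right) = \left(-20\right) \frac{1559}{50} = - \frac{3118}{5}$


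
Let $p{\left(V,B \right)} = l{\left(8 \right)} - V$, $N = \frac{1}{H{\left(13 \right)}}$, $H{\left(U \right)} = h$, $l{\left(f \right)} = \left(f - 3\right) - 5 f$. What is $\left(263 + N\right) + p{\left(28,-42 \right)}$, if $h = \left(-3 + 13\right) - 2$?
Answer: $\frac{1601}{8} \approx 200.13$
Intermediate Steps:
$l{\left(f \right)} = -3 - 4 f$ ($l{\left(f \right)} = \left(-3 + f\right) - 5 f = -3 - 4 f$)
$h = 8$ ($h = 10 - 2 = 8$)
$H{\left(U \right)} = 8$
$N = \frac{1}{8} \approx 0.125$
$p{\left(V,B \right)} = -35 - V$ ($p{\left(V,B \right)} = \left(-3 - 32\right) - V = -35 - V$)
$\left(263 + N\right) + p{\left(28,-42 \right)} = \left(263 + \frac{1}{8}\right) - 63 = \frac{2105}{8} - 63 = \frac{1601}{8}$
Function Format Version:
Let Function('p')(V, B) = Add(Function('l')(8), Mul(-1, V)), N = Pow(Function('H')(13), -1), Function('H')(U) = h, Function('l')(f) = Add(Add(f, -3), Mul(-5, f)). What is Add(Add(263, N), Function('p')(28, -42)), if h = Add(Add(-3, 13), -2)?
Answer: Rational(1601, 8) ≈ 200.13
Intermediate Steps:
Function('l')(f) = Add(-3, Mul(-4, f)) (Function('l')(f) = Add(Add(-3, f), Mul(-5, f)) = Add(-3, Mul(-4, f)))
h = 8 (h = Add(10, -2) = 8)
Function('H')(U) = 8
N = Rational(1, 8) (N = Pow(8, -1) = Rational(1, 8) ≈ 0.12500)
Function('p')(V, B) = Add(-35, Mul(-1, V)) (Function('p')(V, B) = Add(Add(-3, Mul(-4, 8)), Mul(-1, V)) = Add(Add(-3, -32), Mul(-1, V)) = Add(-35, Mul(-1, V)))
Add(Add(263, N), Function('p')(28, -42)) = Add(Add(263, Rational(1, 8)), Add(-35, Mul(-1, 28))) = Add(Rational(2105, 8), Add(-35, -28)) = Add(Rational(2105, 8), -63) = Rational(1601, 8)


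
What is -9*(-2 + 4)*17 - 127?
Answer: -433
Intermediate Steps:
-9*(-2 + 4)*17 - 127 = -9*2*17 - 127 = -18*17 - 127 = -306 - 127 = -433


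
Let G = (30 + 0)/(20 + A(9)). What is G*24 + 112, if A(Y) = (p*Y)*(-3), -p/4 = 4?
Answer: 12836/113 ≈ 113.59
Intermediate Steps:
p = -16 (p = -4*4 = -16)
A(Y) = 48*Y (A(Y) = -16*Y*(-3) = 48*Y)
G = 15/226 (G = (30 + 0)/(20 + 48*9) = 30/(20 + 432) = 30/452 = 30*(1/452) = 15/226 ≈ 0.066372)
G*24 + 112 = (15/226)*24 + 112 = 180/113 + 112 = 12836/113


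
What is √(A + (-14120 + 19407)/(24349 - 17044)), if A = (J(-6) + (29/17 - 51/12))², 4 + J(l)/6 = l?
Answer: √965409462445065/496740 ≈ 62.550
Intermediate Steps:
J(l) = -24 + 6*l
A = 18088009/4624 (A = ((-24 + 6*(-6)) + (29/17 - 51/12))² = ((-24 - 36) + (29*(1/17) - 51*1/12))² = (-60 + (29/17 - 17/4))² = (-60 - 173/68)² = (-4253/68)² = 18088009/4624 ≈ 3911.8)
√(A + (-14120 + 19407)/(24349 - 17044)) = √(18088009/4624 + (-14120 + 19407)/(24349 - 17044)) = √(18088009/4624 + 5287/7305) = √(132157352833/33778320) = √965409462445065/496740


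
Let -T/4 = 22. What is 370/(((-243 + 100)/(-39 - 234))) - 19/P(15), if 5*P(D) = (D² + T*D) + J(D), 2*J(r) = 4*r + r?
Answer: 3287128/4653 ≈ 706.45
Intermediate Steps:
T = -88 (T = -4*22 = -88)
J(r) = 5*r/2 (J(r) = (4*r + r)/2 = (5*r)/2 = 5*r/2)
P(D) = -171*D/10 + D²/5 (P(D) = ((D² - 88*D) + 5*D/2)/5 = (D² - 171*D/2)/5 = -171*D/10 + D²/5)
370/(((-243 + 100)/(-39 - 234))) - 19/P(15) = 370/(((-243 + 100)/(-39 - 234))) - 19*2/(3*(-171 + 2*15)) = 370/((-143/(-273))) - 19*2/(3*(-171 + 30)) = 370/((-143*(-1/273))) - 19/((⅒)*15*(-141)) = 370/(11/21) - 19/(-423/2) = 370*(21/11) - 19*(-2/423) = 7770/11 + 38/423 = 3287128/4653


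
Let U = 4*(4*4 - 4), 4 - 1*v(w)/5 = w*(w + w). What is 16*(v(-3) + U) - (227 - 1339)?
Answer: 760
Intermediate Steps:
v(w) = 20 - 10*w² (v(w) = 20 - 5*w*(w + w) = 20 - 5*w*2*w = 20 - 10*w²)
U = 48 (U = 4*(16 - 4) = 4*12 = 48)
16*(v(-3) + U) - (227 - 1339) = 16*((20 - 10*(-3)²) + 48) - (227 - 1339) = 16*((20 - 10*9) + 48) - 1*(-1112) = 16*((20 - 90) + 48) + 1112 = 16*(-70 + 48) + 1112 = 16*(-22) + 1112 = -352 + 1112 = 760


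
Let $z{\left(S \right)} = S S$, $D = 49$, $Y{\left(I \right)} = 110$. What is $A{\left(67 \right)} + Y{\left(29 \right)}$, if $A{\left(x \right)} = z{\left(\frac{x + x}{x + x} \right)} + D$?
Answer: $160$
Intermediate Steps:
$z{\left(S \right)} = S^{2}$
$A{\left(x \right)} = 50$ ($A{\left(x \right)} = \left(\frac{x + x}{x + x}\right)^{2} + 49 = \left(\frac{2 x}{2 x}\right)^{2} + 49 = \left(2 x \frac{1}{2 x}\right)^{2} + 49 = 1^{2} + 49 = 1 + 49 = 50$)
$A{\left(67 \right)} + Y{\left(29 \right)} = 50 + 110 = 160$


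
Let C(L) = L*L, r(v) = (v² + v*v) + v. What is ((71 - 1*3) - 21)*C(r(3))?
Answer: 20727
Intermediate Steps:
r(v) = v + 2*v² (r(v) = (v² + v²) + v = 2*v² + v = v + 2*v²)
C(L) = L²
((71 - 1*3) - 21)*C(r(3)) = ((71 - 1*3) - 21)*(3*(1 + 2*3))² = ((71 - 3) - 21)*(3*(1 + 6))² = (68 - 21)*(3*7)² = 47*21² = 47*441 = 20727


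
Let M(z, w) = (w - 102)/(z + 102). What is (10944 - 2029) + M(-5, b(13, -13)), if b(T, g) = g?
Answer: 864640/97 ≈ 8913.8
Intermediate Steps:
M(z, w) = (-102 + w)/(102 + z)
(10944 - 2029) + M(-5, b(13, -13)) = (10944 - 2029) + (-102 - 13)/(102 - 5) = 8915 - 115/97 = 864640/97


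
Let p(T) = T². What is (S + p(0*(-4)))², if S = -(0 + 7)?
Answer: 49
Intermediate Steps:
S = -7 (S = -1*7 = -7)
(S + p(0*(-4)))² = (-7 + (0*(-4))²)² = (-7 + 0²)² = (-7 + 0)² = (-7)² = 49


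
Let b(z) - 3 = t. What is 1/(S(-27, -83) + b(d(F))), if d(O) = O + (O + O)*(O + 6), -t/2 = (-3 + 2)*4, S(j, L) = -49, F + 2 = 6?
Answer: -1/38 ≈ -0.026316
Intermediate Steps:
F = 4 (F = -2 + 6 = 4)
t = 8 (t = -2*(-3 + 2)*4 = -(-2)*4 = -2*(-4) = 8)
d(O) = O + 2*O*(6 + O) (d(O) = O + (2*O)*(6 + O) = O + 2*O*(6 + O))
b(z) = 11 (b(z) = 3 + 8 = 11)
1/(S(-27, -83) + b(d(F))) = 1/(-49 + 11) = 1/(-38) = -1/38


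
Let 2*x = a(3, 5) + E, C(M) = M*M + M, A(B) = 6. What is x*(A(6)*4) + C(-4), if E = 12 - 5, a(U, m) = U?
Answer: 132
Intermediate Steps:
E = 7
C(M) = M + M**2 (C(M) = M**2 + M = M + M**2)
x = 5 (x = (3 + 7)/2 = (1/2)*10 = 5)
x*(A(6)*4) + C(-4) = 5*(6*4) - 4*(1 - 4) = 5*24 - 4*(-3) = 120 + 12 = 132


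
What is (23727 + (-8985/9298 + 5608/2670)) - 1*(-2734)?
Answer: 328469971247/12412830 ≈ 26462.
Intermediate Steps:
(23727 + (-8985/9298 + 5608/2670)) - 1*(-2734) = (23727 + (-8985*1/9298 + 5608*(1/2670))) + 2734 = (23727 + (-8985/9298 + 2804/1335)) + 2734 = (23727 + 14076617/12412830) + 2734 = 294533294027/12412830 + 2734 = 328469971247/12412830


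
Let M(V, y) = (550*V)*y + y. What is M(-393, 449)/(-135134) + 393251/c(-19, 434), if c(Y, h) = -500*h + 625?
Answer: 20946247123241/29239619250 ≈ 716.37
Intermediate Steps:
M(V, y) = y + 550*V*y (M(V, y) = 550*V*y + y = y + 550*V*y)
c(Y, h) = 625 - 500*h
M(-393, 449)/(-135134) + 393251/c(-19, 434) = (449*(1 + 550*(-393)))/(-135134) + 393251/(625 - 500*434) = (449*(1 - 216150))*(-1/135134) + 393251/(625 - 217000) = (449*(-216149))*(-1/135134) + 393251/(-216375) = -97050901*(-1/135134) + 393251*(-1/216375) = 97050901/135134 - 393251/216375 = 20946247123241/29239619250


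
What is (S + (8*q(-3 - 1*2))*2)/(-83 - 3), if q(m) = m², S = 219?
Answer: -619/86 ≈ -7.1977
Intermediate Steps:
(S + (8*q(-3 - 1*2))*2)/(-83 - 3) = (219 + (8*(-3 - 1*2)²)*2)/(-83 - 3) = (219 + (8*(-3 - 2)²)*2)/(-86) = (219 + (8*(-5)²)*2)*(-1/86) = (219 + (8*25)*2)*(-1/86) = (219 + 200*2)*(-1/86) = (219 + 400)*(-1/86) = 619*(-1/86) = -619/86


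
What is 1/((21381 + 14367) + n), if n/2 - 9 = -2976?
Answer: 1/29814 ≈ 3.3541e-5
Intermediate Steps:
n = -5934 (n = 18 + 2*(-2976) = 18 - 5952 = -5934)
1/((21381 + 14367) + n) = 1/((21381 + 14367) - 5934) = 1/(35748 - 5934) = 1/29814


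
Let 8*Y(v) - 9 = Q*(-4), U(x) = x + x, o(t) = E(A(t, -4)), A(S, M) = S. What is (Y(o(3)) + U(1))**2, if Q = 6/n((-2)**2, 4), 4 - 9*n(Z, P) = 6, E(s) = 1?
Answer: 17689/64 ≈ 276.39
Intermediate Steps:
n(Z, P) = -2/9 (n(Z, P) = 4/9 - 1/9*6 = 4/9 - 2/3 = -2/9)
o(t) = 1
Q = -27 (Q = 6/(-2/9) = 6*(-9/2) = -27)
U(x) = 2*x
Y(v) = 117/8 (Y(v) = 9/8 + (-27*(-4))/8 = 9/8 + (1/8)*108 = 9/8 + 27/2 = 117/8)
(Y(o(3)) + U(1))**2 = (117/8 + 2*1)**2 = (117/8 + 2)**2 = (133/8)**2 = 17689/64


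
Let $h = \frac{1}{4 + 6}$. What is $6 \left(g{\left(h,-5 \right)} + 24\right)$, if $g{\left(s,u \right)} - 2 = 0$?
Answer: $156$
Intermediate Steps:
$h = \frac{1}{10} \approx 0.1$
$g{\left(s,u \right)} = 2$ ($g{\left(s,u \right)} = 2 + 0 = 2$)
$6 \left(g{\left(h,-5 \right)} + 24\right) = 6 \left(2 + 24\right) = 6 \cdot 26 = 156$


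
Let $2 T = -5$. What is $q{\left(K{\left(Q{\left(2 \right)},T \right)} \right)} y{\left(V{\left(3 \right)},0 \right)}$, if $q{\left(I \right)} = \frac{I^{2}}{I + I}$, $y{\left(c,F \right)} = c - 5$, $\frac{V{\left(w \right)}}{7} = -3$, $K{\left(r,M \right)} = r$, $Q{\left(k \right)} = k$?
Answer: $-26$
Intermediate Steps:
$T = - \frac{5}{2}$ ($T = \frac{1}{2} \left(-5\right) = - \frac{5}{2} \approx -2.5$)
$V{\left(w \right)} = -21$ ($V{\left(w \right)} = 7 \left(-3\right) = -21$)
$y{\left(c,F \right)} = -5 + c$
$q{\left(I \right)} = \frac{I}{2}$ ($q{\left(I \right)} = \frac{I^{2}}{2 I} = \frac{1}{2 I} I^{2} = \frac{I}{2}$)
$q{\left(K{\left(Q{\left(2 \right)},T \right)} \right)} y{\left(V{\left(3 \right)},0 \right)} = \frac{1}{2} \cdot 2 \left(-5 - 21\right) = 1 \left(-26\right) = -26$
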